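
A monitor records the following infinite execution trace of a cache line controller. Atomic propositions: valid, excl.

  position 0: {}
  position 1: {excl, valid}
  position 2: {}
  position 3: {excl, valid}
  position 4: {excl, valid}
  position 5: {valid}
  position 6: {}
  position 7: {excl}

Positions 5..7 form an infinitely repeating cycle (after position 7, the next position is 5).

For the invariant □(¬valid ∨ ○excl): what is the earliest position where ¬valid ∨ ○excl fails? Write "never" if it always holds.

1

Check ¬valid ∨ ○excl at each position in order: 0 ✓.
At position 1 the labels are {excl, valid} and the next position 2 has {}, so ¬valid ∨ ○excl is false there. This is the first violation.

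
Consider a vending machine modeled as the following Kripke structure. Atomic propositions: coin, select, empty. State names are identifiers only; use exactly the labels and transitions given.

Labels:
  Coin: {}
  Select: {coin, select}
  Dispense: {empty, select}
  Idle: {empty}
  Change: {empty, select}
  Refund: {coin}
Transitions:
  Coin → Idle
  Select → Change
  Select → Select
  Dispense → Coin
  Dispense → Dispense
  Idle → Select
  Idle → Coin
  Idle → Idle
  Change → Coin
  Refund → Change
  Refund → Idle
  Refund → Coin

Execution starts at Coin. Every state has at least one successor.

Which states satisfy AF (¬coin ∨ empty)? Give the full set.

States satisfying ¬coin ∨ empty: {Coin, Dispense, Idle, Change}.
States satisfying AF (¬coin ∨ empty): {Coin, Dispense, Idle, Change, Refund}.

{Coin, Dispense, Idle, Change, Refund}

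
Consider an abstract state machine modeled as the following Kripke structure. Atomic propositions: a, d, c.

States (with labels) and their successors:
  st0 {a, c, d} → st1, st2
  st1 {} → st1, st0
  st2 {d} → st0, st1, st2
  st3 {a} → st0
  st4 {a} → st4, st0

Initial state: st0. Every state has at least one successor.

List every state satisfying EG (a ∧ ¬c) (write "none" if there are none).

States satisfying a ∧ ¬c: {st3, st4}.
States satisfying EG (a ∧ ¬c): {st4}.

{st4}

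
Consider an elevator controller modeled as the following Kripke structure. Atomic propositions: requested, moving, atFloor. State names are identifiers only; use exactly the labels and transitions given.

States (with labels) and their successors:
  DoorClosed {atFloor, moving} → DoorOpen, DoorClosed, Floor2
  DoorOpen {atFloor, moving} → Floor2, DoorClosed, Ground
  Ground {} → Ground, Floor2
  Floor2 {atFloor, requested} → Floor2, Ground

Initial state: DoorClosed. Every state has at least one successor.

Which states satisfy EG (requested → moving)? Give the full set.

{DoorClosed, DoorOpen, Ground}

States satisfying requested → moving: {DoorClosed, DoorOpen, Ground}.
States satisfying EG (requested → moving): {DoorClosed, DoorOpen, Ground}.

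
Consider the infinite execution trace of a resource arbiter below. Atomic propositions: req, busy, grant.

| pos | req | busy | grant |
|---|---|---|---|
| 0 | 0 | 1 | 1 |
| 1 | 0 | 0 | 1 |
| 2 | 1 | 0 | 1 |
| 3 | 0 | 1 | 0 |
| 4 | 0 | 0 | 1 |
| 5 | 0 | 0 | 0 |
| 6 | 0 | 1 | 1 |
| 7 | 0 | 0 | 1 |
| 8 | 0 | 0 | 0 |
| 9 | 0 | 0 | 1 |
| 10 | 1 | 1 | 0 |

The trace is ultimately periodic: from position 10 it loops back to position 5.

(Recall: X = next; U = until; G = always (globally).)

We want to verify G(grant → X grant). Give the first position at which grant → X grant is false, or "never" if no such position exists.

2

Check grant → X grant at each position in order: 0 ✓, 1 ✓.
At position 2 the labels are {grant, req} and the next position 3 has {busy}, so grant → X grant is false there. This is the first violation.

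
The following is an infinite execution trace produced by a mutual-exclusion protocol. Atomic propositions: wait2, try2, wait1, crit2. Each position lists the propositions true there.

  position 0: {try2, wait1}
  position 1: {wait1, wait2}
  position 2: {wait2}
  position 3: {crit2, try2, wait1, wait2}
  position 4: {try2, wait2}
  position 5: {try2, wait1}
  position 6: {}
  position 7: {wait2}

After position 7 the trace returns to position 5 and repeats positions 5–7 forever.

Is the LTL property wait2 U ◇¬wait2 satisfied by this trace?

Walking from position 0: ◇¬wait2 first holds at position 0, and wait2 holds at every earlier position along the way, so wait2 U ◇¬wait2 holds.

Satisfied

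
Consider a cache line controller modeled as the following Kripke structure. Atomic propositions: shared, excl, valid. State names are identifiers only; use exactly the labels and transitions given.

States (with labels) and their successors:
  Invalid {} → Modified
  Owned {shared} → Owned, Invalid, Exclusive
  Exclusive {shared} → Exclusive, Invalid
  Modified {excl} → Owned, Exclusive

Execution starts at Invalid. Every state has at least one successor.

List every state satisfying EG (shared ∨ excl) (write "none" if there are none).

{Owned, Exclusive, Modified}

States satisfying shared ∨ excl: {Owned, Exclusive, Modified}.
States satisfying EG (shared ∨ excl): {Owned, Exclusive, Modified}.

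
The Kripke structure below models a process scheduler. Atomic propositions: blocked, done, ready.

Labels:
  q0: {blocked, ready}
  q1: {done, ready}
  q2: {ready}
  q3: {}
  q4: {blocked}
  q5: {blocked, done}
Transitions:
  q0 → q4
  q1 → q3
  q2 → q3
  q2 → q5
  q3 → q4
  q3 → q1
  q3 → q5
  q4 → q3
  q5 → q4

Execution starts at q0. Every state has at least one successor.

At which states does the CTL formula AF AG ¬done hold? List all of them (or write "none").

none

States satisfying AG ¬done: ∅.
States satisfying AF AG ¬done: ∅.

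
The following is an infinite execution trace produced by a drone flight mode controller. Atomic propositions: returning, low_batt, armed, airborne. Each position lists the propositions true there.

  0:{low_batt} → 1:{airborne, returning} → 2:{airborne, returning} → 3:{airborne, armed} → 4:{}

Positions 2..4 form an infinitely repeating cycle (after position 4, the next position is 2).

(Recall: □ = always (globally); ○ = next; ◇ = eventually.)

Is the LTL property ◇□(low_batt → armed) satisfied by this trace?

□(low_batt → armed) holds at position 1, which is reachable from 0, so ◇□(low_batt → armed) holds.

Holds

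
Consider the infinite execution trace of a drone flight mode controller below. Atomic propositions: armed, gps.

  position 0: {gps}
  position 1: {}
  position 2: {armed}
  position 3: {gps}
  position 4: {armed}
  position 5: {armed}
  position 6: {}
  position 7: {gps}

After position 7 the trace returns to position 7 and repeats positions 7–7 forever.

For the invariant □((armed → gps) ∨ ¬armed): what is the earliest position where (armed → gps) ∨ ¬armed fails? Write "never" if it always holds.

Check (armed → gps) ∨ ¬armed at each position in order: 0 ✓, 1 ✓.
At position 2 the labels are {armed}, so (armed → gps) ∨ ¬armed is false there. This is the first violation.

2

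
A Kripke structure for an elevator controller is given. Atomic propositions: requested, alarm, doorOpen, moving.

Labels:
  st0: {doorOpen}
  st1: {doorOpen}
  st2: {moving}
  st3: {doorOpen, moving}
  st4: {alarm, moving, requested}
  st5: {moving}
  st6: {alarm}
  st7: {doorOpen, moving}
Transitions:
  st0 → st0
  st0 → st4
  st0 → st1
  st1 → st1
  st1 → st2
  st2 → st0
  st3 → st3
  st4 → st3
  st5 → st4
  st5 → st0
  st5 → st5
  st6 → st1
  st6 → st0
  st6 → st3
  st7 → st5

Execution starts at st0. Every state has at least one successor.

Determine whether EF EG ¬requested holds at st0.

States satisfying EG ¬requested: {st0, st1, st2, st3, st5, st6, st7}.
States satisfying EF EG ¬requested: {st0, st1, st2, st3, st4, st5, st6, st7}.
Some path from st0 reaches a state where EG ¬requested holds.
st0 ∈ Sat(EF EG ¬requested).

Satisfied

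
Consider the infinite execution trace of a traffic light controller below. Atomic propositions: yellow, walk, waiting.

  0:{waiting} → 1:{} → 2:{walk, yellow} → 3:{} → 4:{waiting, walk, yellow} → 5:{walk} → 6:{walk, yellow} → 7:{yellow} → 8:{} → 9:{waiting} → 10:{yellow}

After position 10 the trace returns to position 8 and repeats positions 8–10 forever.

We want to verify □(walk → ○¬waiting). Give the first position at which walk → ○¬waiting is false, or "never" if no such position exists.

walk → ○¬waiting holds at every position 0..10, and those are all the positions the trace ever visits, so the invariant □(walk → ○¬waiting) is never violated.

never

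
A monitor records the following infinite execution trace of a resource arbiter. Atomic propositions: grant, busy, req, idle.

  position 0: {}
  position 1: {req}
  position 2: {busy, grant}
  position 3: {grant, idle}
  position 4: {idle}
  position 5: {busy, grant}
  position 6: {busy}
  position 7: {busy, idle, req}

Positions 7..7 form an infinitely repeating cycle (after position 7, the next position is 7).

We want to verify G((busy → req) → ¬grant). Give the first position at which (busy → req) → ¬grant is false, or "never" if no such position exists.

Check (busy → req) → ¬grant at each position in order: 0 ✓, 1 ✓, 2 ✓.
At position 3 the labels are {grant, idle}, so (busy → req) → ¬grant is false there. This is the first violation.

3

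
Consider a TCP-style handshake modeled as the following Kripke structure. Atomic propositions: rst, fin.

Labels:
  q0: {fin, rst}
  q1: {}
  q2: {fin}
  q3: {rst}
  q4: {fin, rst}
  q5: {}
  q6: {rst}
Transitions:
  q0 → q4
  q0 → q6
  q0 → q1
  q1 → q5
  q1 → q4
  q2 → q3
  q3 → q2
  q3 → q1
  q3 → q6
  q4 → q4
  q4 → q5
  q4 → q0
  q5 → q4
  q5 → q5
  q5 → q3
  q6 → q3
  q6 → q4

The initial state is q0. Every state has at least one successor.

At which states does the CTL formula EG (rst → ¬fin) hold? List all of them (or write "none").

States satisfying rst → ¬fin: {q1, q2, q3, q5, q6}.
States satisfying EG (rst → ¬fin): {q1, q2, q3, q5, q6}.

{q1, q2, q3, q5, q6}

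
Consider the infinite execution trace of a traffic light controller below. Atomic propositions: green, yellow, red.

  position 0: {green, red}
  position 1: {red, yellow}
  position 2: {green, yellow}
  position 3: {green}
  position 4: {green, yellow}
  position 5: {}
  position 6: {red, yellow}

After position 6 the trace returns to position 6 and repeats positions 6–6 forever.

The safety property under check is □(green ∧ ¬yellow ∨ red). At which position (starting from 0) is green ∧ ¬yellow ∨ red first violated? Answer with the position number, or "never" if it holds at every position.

Check green ∧ ¬yellow ∨ red at each position in order: 0 ✓, 1 ✓.
At position 2 the labels are {green, yellow}, so green ∧ ¬yellow ∨ red is false there. This is the first violation.

2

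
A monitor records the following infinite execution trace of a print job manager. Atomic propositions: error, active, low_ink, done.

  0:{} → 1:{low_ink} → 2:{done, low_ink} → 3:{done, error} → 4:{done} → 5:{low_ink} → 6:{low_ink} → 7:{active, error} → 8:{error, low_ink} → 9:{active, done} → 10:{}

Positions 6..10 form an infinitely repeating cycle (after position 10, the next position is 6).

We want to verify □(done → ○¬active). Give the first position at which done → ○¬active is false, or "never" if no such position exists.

never

done → ○¬active holds at every position 0..10, and those are all the positions the trace ever visits, so the invariant □(done → ○¬active) is never violated.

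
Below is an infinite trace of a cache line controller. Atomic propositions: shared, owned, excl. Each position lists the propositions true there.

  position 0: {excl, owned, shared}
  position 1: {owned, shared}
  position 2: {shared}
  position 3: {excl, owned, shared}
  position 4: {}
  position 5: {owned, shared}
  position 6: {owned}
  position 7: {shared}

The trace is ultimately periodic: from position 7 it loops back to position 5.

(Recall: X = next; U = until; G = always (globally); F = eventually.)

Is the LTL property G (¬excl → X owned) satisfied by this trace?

Violated

¬excl → X owned must hold at every position from 0 onward. It fails at position 1, so G (¬excl → X owned) is false.
Positions where ¬excl holds: 1, 2, 4, 5, 6, 7.
Check X owned at each: 1→fails, 2→ok, 4→ok, 5→ok, 6→fails, 7→ok.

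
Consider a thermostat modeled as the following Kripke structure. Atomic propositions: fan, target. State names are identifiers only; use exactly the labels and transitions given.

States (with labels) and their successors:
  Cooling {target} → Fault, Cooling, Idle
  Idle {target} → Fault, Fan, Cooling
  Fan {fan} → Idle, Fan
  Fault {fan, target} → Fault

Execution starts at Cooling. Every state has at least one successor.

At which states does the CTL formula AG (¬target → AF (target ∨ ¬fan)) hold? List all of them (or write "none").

States satisfying ¬target → AF (target ∨ ¬fan): {Cooling, Idle, Fault}.
States satisfying AG (¬target → AF (target ∨ ¬fan)): {Fault}.

{Fault}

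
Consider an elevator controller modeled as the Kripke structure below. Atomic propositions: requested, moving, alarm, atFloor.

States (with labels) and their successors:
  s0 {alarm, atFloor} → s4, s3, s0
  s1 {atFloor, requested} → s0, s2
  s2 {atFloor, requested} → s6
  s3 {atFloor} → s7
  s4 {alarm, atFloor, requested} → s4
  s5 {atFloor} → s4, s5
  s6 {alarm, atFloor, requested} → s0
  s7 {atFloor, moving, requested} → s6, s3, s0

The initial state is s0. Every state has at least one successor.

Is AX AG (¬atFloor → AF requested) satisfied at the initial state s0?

States satisfying AG (¬atFloor → AF requested): {s0, s1, s2, s3, s4, s5, s6, s7}.
States satisfying AX AG (¬atFloor → AF requested): {s0, s1, s2, s3, s4, s5, s6, s7}.
s0 ∈ Sat(AX AG (¬atFloor → AF requested)).

Yes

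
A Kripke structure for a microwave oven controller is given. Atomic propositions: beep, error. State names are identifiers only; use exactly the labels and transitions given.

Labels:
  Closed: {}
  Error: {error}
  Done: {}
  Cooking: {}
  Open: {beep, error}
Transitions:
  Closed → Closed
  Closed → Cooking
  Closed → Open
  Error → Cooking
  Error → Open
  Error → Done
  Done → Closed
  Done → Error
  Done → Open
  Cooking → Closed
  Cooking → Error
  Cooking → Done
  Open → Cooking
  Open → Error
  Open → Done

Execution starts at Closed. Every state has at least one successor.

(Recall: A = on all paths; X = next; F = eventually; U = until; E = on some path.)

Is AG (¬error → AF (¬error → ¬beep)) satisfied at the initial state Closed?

Yes

States satisfying ¬error → AF (¬error → ¬beep): {Closed, Error, Done, Cooking, Open}.
States satisfying AG (¬error → AF (¬error → ¬beep)): {Closed, Error, Done, Cooking, Open}.
Every state reachable from Closed satisfies ¬error → AF (¬error → ¬beep).
Closed ∈ Sat(AG (¬error → AF (¬error → ¬beep))).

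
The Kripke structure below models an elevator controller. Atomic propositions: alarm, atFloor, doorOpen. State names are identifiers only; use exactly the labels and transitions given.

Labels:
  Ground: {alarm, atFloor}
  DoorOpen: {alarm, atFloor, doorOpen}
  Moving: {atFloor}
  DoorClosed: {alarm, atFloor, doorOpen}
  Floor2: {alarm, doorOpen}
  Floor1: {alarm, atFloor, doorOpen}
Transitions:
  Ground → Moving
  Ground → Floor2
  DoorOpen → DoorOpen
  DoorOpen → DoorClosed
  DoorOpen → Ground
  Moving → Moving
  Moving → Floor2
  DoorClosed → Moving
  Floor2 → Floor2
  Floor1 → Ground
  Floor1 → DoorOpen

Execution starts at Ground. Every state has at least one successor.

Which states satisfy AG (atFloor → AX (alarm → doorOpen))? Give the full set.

{Ground, Moving, DoorClosed, Floor2}

States satisfying atFloor → AX (alarm → doorOpen): {Ground, Moving, DoorClosed, Floor2}.
States satisfying AG (atFloor → AX (alarm → doorOpen)): {Ground, Moving, DoorClosed, Floor2}.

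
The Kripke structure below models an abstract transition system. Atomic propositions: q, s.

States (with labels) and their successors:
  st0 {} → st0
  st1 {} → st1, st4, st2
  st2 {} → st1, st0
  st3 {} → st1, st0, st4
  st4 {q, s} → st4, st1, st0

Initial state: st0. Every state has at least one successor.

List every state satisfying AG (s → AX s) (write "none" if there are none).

{st0}

States satisfying s → AX s: {st0, st1, st2, st3}.
States satisfying AG (s → AX s): {st0}.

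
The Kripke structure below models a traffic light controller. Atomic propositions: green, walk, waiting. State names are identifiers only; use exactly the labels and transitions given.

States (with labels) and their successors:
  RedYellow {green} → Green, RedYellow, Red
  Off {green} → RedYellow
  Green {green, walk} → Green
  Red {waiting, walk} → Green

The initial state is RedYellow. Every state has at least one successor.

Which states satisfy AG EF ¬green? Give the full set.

States satisfying EF ¬green: {RedYellow, Off, Red}.
States satisfying AG EF ¬green: ∅.

none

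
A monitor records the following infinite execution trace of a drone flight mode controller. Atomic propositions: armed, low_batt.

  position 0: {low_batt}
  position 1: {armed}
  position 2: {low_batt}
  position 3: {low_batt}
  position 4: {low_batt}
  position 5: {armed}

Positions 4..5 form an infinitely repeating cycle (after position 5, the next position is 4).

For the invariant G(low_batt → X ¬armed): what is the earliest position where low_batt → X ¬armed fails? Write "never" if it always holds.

At position 0 the labels are {low_batt} and the next position 1 has {armed}, so low_batt → X ¬armed is false there. This is the first violation.

0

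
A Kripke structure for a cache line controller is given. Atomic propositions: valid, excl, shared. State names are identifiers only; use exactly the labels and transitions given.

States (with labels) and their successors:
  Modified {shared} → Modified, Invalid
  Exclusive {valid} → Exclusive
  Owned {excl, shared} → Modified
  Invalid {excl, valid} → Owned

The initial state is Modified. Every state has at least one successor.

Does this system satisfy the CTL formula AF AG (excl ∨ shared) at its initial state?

States satisfying AG (excl ∨ shared): {Modified, Owned, Invalid}.
States satisfying AF AG (excl ∨ shared): {Modified, Owned, Invalid}.
Modified ∈ Sat(AF AG (excl ∨ shared)).

Yes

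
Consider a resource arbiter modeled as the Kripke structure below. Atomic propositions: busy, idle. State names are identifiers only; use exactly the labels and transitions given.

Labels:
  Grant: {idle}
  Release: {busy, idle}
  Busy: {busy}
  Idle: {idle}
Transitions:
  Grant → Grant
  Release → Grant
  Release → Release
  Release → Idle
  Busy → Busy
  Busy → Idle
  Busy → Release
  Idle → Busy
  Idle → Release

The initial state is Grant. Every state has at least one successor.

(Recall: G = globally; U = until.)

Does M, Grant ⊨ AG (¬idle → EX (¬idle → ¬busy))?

Satisfied

States satisfying ¬idle → EX (¬idle → ¬busy): {Grant, Release, Busy, Idle}.
States satisfying AG (¬idle → EX (¬idle → ¬busy)): {Grant, Release, Busy, Idle}.
Every state reachable from Grant satisfies ¬idle → EX (¬idle → ¬busy).
Grant ∈ Sat(AG (¬idle → EX (¬idle → ¬busy))).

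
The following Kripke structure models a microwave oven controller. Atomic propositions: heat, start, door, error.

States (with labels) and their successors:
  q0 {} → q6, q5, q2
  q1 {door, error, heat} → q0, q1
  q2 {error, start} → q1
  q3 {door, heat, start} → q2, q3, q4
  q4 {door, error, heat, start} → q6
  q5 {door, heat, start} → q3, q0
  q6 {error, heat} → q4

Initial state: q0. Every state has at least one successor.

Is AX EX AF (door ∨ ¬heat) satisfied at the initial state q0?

States satisfying EX AF (door ∨ ¬heat): {q0, q1, q2, q3, q4, q5, q6}.
States satisfying AX EX AF (door ∨ ¬heat): {q0, q1, q2, q3, q4, q5, q6}.
q0 ∈ Sat(AX EX AF (door ∨ ¬heat)).

Satisfied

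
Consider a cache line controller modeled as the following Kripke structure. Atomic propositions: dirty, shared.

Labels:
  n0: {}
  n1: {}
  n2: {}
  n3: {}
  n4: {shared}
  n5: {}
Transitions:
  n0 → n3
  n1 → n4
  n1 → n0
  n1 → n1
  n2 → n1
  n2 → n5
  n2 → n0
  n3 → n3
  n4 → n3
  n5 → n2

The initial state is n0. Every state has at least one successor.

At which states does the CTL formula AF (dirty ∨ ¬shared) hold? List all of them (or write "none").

{n0, n1, n2, n3, n4, n5}

States satisfying dirty ∨ ¬shared: {n0, n1, n2, n3, n5}.
States satisfying AF (dirty ∨ ¬shared): {n0, n1, n2, n3, n4, n5}.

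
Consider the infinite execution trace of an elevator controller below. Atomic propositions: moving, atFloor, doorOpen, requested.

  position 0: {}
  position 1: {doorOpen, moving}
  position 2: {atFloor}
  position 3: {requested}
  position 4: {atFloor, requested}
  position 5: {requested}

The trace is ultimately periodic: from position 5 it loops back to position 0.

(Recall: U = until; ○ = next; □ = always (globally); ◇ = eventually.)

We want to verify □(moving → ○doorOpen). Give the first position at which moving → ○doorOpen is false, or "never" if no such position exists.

Check moving → ○doorOpen at each position in order: 0 ✓.
At position 1 the labels are {doorOpen, moving} and the next position 2 has {atFloor}, so moving → ○doorOpen is false there. This is the first violation.

1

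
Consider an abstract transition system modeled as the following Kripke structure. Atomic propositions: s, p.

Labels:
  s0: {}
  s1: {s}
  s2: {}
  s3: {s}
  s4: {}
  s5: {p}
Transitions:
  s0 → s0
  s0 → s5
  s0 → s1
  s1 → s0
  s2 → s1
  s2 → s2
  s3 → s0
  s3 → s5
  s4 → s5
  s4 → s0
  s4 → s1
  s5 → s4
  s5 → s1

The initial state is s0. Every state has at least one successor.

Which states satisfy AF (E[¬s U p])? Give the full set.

States satisfying E[¬s U p]: {s0, s4, s5}.
States satisfying AF (E[¬s U p]): {s0, s1, s3, s4, s5}.

{s0, s1, s3, s4, s5}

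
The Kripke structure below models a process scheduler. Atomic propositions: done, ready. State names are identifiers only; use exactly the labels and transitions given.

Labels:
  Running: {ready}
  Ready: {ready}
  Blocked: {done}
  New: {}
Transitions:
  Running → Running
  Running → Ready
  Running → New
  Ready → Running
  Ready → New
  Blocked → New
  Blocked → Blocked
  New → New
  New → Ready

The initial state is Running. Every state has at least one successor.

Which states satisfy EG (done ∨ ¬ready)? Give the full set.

States satisfying done ∨ ¬ready: {Blocked, New}.
States satisfying EG (done ∨ ¬ready): {Blocked, New}.

{Blocked, New}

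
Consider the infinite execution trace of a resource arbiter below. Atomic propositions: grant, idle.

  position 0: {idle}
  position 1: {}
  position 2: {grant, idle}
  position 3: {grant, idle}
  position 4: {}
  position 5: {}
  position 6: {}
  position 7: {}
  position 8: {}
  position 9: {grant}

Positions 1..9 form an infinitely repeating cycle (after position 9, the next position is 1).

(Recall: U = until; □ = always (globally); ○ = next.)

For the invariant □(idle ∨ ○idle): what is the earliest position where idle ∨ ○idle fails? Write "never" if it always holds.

Check idle ∨ ○idle at each position in order: 0 ✓, 1 ✓, 2 ✓, 3 ✓.
At position 4 the labels are {} and the next position 5 has {}, so idle ∨ ○idle is false there. This is the first violation.

4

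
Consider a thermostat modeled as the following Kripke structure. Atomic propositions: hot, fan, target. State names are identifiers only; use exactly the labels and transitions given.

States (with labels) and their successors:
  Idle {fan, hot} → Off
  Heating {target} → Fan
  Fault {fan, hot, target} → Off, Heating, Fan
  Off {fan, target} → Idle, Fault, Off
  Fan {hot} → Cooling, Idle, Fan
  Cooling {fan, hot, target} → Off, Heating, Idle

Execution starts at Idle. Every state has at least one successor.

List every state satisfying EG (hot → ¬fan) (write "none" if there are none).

{Heating, Off, Fan}

States satisfying hot → ¬fan: {Heating, Off, Fan}.
States satisfying EG (hot → ¬fan): {Heating, Off, Fan}.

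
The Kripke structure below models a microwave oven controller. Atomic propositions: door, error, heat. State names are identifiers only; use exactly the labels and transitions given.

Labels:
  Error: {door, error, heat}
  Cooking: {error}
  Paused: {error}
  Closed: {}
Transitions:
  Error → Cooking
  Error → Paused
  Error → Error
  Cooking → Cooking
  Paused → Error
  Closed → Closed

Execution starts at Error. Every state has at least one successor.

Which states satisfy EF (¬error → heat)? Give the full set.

{Error, Cooking, Paused}

States satisfying ¬error → heat: {Error, Cooking, Paused}.
States satisfying EF (¬error → heat): {Error, Cooking, Paused}.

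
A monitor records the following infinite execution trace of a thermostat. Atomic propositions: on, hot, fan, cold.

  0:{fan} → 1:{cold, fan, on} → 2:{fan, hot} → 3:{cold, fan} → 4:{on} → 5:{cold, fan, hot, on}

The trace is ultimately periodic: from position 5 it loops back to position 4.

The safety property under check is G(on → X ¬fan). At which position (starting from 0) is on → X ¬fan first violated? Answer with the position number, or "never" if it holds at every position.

Check on → X ¬fan at each position in order: 0 ✓.
At position 1 the labels are {cold, fan, on} and the next position 2 has {fan, hot}, so on → X ¬fan is false there. This is the first violation.

1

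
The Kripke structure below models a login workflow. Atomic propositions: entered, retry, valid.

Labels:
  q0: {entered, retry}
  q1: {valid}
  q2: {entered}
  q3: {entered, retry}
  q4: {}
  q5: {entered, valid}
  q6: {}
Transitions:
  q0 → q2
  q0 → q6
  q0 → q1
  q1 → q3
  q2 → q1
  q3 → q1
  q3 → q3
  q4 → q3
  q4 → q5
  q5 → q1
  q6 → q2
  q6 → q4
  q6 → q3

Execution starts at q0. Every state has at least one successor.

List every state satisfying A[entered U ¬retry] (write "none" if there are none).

{q0, q1, q2, q4, q5, q6}

States satisfying entered: {q0, q2, q3, q5}.
States satisfying ¬retry: {q1, q2, q4, q5, q6}.
States satisfying A[entered U ¬retry]: {q0, q1, q2, q4, q5, q6}.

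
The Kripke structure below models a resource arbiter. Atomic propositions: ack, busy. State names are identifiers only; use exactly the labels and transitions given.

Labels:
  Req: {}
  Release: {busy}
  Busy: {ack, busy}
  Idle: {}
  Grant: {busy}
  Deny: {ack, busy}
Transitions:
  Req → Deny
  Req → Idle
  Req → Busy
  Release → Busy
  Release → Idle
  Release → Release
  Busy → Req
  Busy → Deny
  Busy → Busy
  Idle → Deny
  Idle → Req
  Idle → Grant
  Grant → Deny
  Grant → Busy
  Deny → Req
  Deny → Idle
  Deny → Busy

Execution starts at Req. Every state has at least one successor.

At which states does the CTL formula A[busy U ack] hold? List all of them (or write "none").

{Busy, Grant, Deny}

States satisfying busy: {Release, Busy, Grant, Deny}.
States satisfying ack: {Busy, Deny}.
States satisfying A[busy U ack]: {Busy, Grant, Deny}.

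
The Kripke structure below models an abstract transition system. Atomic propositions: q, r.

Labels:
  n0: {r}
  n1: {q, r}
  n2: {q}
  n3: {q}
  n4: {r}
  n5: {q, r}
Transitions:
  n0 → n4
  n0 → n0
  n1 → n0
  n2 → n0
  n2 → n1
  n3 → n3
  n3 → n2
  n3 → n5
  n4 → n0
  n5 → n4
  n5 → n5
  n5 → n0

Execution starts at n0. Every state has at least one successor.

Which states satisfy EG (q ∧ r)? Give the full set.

States satisfying q ∧ r: {n1, n5}.
States satisfying EG (q ∧ r): {n5}.

{n5}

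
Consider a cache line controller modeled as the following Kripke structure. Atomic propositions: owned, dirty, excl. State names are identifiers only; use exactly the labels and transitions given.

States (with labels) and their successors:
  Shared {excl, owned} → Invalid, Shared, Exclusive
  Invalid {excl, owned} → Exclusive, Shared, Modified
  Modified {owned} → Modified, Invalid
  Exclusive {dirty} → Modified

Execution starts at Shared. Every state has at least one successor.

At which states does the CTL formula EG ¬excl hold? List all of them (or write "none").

States satisfying ¬excl: {Modified, Exclusive}.
States satisfying EG ¬excl: {Modified, Exclusive}.

{Modified, Exclusive}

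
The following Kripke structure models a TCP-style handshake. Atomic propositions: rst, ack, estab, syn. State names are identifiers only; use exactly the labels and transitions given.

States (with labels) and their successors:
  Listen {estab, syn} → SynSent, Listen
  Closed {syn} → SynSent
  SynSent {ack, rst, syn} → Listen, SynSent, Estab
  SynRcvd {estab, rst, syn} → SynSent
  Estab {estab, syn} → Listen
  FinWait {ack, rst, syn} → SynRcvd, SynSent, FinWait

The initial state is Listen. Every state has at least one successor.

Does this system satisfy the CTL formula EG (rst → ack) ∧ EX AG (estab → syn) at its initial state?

States satisfying rst → ack: {Listen, Closed, SynSent, Estab, FinWait}.
States satisfying EG (rst → ack): {Listen, Closed, SynSent, Estab, FinWait}.
States satisfying AG (estab → syn): {Listen, Closed, SynSent, SynRcvd, Estab, FinWait}.
States satisfying EX AG (estab → syn): {Listen, Closed, SynSent, SynRcvd, Estab, FinWait}.
States satisfying EG (rst → ack) ∧ EX AG (estab → syn): {Listen, Closed, SynSent, Estab, FinWait}.
Listen ∈ Sat(EG (rst → ack) ∧ EX AG (estab → syn)).

Satisfied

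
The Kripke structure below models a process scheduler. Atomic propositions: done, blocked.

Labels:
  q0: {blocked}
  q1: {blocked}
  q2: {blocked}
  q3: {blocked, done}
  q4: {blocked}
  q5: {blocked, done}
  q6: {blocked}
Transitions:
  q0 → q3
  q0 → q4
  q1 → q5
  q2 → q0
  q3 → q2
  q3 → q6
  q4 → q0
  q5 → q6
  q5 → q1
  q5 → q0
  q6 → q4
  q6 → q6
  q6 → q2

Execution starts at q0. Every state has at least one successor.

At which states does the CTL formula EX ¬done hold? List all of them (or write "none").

States satisfying ¬done: {q0, q1, q2, q4, q6}.
States satisfying EX ¬done: {q0, q2, q3, q4, q5, q6}.

{q0, q2, q3, q4, q5, q6}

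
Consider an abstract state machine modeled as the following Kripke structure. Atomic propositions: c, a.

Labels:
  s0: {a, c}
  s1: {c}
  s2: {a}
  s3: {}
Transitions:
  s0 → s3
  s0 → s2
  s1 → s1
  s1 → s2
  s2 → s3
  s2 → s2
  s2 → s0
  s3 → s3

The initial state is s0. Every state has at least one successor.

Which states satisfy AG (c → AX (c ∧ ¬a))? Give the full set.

{s3}

States satisfying c → AX (c ∧ ¬a): {s2, s3}.
States satisfying AG (c → AX (c ∧ ¬a)): {s3}.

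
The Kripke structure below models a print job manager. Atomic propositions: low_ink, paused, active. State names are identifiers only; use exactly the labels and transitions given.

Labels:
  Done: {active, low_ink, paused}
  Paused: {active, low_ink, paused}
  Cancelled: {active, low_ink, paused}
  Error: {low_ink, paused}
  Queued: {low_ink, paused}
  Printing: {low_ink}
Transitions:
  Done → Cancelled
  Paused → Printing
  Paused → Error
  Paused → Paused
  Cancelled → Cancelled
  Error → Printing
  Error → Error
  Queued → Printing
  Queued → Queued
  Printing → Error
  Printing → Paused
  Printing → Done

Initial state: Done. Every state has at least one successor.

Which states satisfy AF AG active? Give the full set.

{Done, Cancelled}

States satisfying AG active: {Done, Cancelled}.
States satisfying AF AG active: {Done, Cancelled}.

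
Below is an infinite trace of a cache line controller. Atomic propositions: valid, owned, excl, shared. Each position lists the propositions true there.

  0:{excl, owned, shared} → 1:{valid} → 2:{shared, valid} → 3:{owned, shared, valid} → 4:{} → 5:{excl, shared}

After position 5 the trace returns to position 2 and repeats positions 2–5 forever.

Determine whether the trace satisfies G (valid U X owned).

valid U X owned must hold at every position from 0 onward. It fails at position 0, so G (valid U X owned) is false.

Violated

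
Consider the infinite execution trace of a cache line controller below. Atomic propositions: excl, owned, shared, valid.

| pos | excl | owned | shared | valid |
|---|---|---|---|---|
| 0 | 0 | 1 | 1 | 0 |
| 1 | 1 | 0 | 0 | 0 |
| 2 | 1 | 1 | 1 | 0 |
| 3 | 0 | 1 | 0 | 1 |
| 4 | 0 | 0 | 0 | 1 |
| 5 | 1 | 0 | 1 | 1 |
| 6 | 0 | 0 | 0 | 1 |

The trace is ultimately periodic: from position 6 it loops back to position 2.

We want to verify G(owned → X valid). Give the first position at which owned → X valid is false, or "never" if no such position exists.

0

At position 0 the labels are {owned, shared} and the next position 1 has {excl}, so owned → X valid is false there. This is the first violation.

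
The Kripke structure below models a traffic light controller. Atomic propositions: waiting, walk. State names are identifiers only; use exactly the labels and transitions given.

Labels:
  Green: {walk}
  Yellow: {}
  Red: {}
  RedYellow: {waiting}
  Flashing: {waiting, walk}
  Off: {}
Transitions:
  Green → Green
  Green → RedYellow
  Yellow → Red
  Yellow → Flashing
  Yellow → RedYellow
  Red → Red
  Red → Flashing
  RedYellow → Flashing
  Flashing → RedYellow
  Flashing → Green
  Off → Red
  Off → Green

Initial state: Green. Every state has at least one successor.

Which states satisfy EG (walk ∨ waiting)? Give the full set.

{Green, RedYellow, Flashing}

States satisfying walk ∨ waiting: {Green, RedYellow, Flashing}.
States satisfying EG (walk ∨ waiting): {Green, RedYellow, Flashing}.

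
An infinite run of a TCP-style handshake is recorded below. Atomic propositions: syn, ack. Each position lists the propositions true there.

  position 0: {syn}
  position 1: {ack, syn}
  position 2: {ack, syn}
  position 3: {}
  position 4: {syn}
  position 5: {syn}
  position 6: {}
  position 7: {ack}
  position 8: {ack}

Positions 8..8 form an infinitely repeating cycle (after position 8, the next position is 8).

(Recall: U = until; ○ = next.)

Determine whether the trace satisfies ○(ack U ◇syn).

Satisfied

The position after 0 is 1; ack U ◇syn is true there.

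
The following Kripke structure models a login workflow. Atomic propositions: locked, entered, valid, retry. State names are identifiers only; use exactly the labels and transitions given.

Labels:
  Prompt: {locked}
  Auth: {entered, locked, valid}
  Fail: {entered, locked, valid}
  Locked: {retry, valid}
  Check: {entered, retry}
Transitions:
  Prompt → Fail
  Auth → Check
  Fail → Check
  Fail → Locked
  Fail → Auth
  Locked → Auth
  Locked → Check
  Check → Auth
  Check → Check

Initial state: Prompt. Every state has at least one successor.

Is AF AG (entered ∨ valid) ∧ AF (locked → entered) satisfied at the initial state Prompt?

Yes

States satisfying AG (entered ∨ valid): {Auth, Fail, Locked, Check}.
States satisfying AF AG (entered ∨ valid): {Prompt, Auth, Fail, Locked, Check}.
States satisfying locked → entered: {Auth, Fail, Locked, Check}.
States satisfying AF (locked → entered): {Prompt, Auth, Fail, Locked, Check}.
States satisfying AF AG (entered ∨ valid) ∧ AF (locked → entered): {Prompt, Auth, Fail, Locked, Check}.
Prompt ∈ Sat(AF AG (entered ∨ valid) ∧ AF (locked → entered)).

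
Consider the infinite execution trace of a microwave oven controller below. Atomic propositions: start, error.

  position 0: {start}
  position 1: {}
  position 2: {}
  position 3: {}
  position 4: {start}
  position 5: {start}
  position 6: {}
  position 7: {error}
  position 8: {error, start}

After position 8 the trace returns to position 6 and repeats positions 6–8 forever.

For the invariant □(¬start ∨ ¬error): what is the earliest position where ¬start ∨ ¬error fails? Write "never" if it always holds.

Check ¬start ∨ ¬error at each position in order: 0 ✓, 1 ✓, 2 ✓, 3 ✓, 4 ✓, 5 ✓, 6 ✓, 7 ✓.
At position 8 the labels are {error, start}, so ¬start ∨ ¬error is false there. This is the first violation.

8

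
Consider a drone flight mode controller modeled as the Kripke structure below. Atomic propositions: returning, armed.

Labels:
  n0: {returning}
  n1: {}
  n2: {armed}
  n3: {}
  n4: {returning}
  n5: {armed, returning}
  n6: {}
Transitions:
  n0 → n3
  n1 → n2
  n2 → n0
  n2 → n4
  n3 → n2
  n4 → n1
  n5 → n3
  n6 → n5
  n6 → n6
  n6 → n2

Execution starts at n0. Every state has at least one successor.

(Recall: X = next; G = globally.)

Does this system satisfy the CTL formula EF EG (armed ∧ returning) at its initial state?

Violated

States satisfying EG (armed ∧ returning): ∅.
States satisfying EF EG (armed ∧ returning): ∅.
No suitable path/successor from n0 witnesses the formula.
n0 ∉ Sat(EF EG (armed ∧ returning)).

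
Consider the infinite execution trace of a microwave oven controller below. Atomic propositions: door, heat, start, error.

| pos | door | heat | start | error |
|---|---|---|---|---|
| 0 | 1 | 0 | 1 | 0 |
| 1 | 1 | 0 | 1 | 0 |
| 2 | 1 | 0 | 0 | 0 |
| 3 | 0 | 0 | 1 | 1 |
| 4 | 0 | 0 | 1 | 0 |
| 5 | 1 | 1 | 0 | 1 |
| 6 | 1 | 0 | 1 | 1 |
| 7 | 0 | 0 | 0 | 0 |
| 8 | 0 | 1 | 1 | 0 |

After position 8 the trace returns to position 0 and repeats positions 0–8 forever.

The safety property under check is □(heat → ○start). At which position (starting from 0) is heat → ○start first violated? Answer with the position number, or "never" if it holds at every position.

never

heat → ○start holds at every position 0..8, and those are all the positions the trace ever visits, so the invariant □(heat → ○start) is never violated.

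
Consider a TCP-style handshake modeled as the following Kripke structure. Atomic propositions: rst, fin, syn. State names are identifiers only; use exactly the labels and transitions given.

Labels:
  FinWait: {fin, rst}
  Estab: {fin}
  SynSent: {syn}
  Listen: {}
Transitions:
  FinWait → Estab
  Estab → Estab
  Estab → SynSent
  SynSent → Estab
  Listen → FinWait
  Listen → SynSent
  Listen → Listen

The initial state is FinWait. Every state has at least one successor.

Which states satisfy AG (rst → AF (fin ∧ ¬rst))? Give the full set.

States satisfying rst → AF (fin ∧ ¬rst): {FinWait, Estab, SynSent, Listen}.
States satisfying AG (rst → AF (fin ∧ ¬rst)): {FinWait, Estab, SynSent, Listen}.

{FinWait, Estab, SynSent, Listen}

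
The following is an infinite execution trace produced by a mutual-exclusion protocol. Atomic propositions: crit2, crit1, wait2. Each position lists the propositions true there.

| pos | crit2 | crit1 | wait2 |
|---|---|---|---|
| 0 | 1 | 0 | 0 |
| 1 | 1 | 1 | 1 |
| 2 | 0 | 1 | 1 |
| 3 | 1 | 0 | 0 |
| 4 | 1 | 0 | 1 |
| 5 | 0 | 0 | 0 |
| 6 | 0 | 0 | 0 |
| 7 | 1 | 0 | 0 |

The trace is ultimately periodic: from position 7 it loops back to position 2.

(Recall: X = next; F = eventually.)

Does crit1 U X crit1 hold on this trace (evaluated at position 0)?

Walking from position 0: X crit1 first holds at position 0, and crit1 holds at every earlier position along the way, so crit1 U X crit1 holds.

Holds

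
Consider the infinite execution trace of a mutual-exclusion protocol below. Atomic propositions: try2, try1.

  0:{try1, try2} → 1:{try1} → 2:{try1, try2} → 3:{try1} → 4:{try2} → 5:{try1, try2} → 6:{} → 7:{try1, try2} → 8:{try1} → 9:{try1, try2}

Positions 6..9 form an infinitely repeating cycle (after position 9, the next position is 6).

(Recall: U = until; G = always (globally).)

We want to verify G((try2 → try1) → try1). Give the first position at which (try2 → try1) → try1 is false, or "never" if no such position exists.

Check (try2 → try1) → try1 at each position in order: 0 ✓, 1 ✓, 2 ✓, 3 ✓, 4 ✓, 5 ✓.
At position 6 the labels are {}, so (try2 → try1) → try1 is false there. This is the first violation.

6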